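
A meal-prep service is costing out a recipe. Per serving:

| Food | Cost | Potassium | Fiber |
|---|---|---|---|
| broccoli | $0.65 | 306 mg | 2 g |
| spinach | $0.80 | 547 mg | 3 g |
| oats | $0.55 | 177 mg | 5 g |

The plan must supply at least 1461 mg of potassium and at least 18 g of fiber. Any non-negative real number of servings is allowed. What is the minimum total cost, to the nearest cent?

$2.86

At the optimum either one food covers both requirements or two foods hit both targets exactly; no other combination can be cheaper.
broccoli only: max(1461/306, 18/2) = 9 servings → $5.85.
spinach only: max(1461/547, 18/3) = 6 servings → $4.80.
oats only: max(1461/177, 18/5) = 8.254 servings → $4.54.
broccoli + spinach: intersection lies outside the first quadrant.
broccoli + oats with both tight: 3.503 servings and 2.199 servings → $3.49.
spinach + oats with both tight: 1.869 servings and 2.479 servings → $2.86.
The minimum over all feasible corners is $2.86.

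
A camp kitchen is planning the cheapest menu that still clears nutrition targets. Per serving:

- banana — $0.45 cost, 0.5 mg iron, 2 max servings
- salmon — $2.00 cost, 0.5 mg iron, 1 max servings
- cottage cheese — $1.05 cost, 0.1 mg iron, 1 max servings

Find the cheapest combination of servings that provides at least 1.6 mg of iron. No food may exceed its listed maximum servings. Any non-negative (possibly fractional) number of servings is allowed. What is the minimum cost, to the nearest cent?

Cost per mg of iron: banana $0.9000, salmon $4.0000, cottage cheese $10.5000.
Take 2 servings of banana: +1.0 mg iron for $0.90 (total $0.90, still need 0.6 mg).
Take 1 serving of salmon: +0.5 mg iron for $2.00 (total $2.90, still need 0.1 mg).
Take 1 serving of cottage cheese: +0.1 mg iron for $1.05 (total $3.95, still need 0.0 mg).
Filling from the cheapest source first is optimal under one linear minimum: $3.95.

$3.95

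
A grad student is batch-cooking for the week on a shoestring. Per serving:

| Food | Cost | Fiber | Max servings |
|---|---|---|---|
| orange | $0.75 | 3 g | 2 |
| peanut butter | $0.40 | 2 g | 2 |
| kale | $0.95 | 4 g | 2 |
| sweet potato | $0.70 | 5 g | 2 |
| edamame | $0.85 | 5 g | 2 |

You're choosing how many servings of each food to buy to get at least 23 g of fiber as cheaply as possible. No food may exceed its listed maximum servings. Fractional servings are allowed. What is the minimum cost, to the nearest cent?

Cost per g of fiber: sweet potato $0.1400, edamame $0.1700, peanut butter $0.2000, kale $0.2375, orange $0.2500.
Take 2 servings of sweet potato: +10.0 g fiber for $1.40 (total $1.40, still need 13.0 g).
Take 2 servings of edamame: +10.0 g fiber for $1.70 (total $3.10, still need 3.0 g).
Take 1.5 servings of peanut butter: +3.0 g fiber for $0.60 (total $3.70, still need 0.0 g).
Filling from the cheapest source first is optimal under one linear minimum: $3.70.

$3.70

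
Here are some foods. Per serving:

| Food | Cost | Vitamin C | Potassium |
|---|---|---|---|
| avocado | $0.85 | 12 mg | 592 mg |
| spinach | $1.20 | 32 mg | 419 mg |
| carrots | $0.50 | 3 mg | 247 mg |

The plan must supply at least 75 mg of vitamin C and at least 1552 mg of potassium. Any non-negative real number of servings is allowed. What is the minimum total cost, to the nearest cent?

$3.34

An LP optimum is at a vertex; with two nutrient constraints at most two foods are used. Check each candidate.
avocado only: max(75/12, 1552/592) = 6.25 servings → $5.31.
spinach only: max(75/32, 1552/419) = 3.704 servings → $4.44.
carrots only: max(75/3, 1552/247) = 25 servings → $12.50.
avocado + spinach with both tight: 1.311 servings and 1.852 servings → $3.34.
avocado + carrots with both targets exact would need a negative amount; discard.
spinach + carrots with both tight: 2.087 servings and 2.744 servings → $3.88.
So the least-cost plan costs $3.34.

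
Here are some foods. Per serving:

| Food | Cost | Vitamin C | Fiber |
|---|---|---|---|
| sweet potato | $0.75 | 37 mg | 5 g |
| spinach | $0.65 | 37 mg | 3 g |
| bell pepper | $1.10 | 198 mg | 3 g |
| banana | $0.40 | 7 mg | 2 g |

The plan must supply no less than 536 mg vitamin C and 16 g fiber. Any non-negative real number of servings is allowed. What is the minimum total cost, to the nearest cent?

$3.94

The cheapest plan sits at a corner of the feasible region — with two constraints it uses at most two foods.
sweet potato only: max(536/37, 16/5) = 14.49 servings → $10.86.
spinach only: max(536/37, 16/3) = 14.49 servings → $9.42.
bell pepper only: max(536/198, 16/3) = 5.333 servings → $5.87.
banana only: max(536/7, 16/2) = 76.57 servings → $30.63.
sweet potato + spinach: intersection lies outside the first quadrant.
sweet potato + bell pepper with both tight: 1.775 servings and 2.375 servings → $3.94.
sweet potato + banana with both targets exact would need a negative amount; discard.
spinach + bell pepper with both tight: 3.23 servings and 2.104 servings → $4.41.
spinach + banana: the both-tight solution has a negative serving — not a feasible corner.
bell pepper + banana with both tight: 2.56 servings and 4.16 servings → $4.48.
Cheapest feasible corner: $3.94.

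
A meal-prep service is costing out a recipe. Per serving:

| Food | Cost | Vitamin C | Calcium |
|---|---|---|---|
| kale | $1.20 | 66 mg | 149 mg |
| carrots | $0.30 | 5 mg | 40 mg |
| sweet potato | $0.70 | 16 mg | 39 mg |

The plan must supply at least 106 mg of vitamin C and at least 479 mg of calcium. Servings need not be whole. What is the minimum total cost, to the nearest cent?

This is a tiny linear program; its minimum lies at a vertex of the feasible set. List the vertices and price them.
kale only: max(106/66, 479/149) = 3.215 servings → $3.86.
carrots only: max(106/5, 479/40) = 21.2 servings → $6.36.
sweet potato only: max(106/16, 479/39) = 12.28 servings → $8.60.
kale + carrots with both tight: 0.9736 servings and 8.348 servings → $3.67.
kale + sweet potato: the both-tight solution has a negative serving — not a feasible corner.
carrots + sweet potato with both tight: 7.933 servings and 4.146 servings → $5.28.
So the least-cost plan costs $3.67.

$3.67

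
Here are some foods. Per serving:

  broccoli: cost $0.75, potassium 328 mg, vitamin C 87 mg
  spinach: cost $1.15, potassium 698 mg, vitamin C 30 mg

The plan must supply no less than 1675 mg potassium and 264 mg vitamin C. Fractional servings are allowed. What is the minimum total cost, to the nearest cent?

The cheapest plan sits at a corner of the feasible region — with two constraints it uses at most two foods.
broccoli only: max(1675/328, 264/87) = 5.107 servings → $3.83.
spinach only: max(1675/698, 264/30) = 8.8 servings → $10.12.
broccoli + spinach with both tight: 2.634 servings and 1.162 servings → $3.31.
Cheapest feasible corner: $3.31.

$3.31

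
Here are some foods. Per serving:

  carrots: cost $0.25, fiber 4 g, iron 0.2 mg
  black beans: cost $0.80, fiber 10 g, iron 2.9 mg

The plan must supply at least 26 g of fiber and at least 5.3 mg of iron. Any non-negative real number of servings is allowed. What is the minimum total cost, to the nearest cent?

Compare the cost at each extreme point of the feasible region.
carrots only: max(26/4, 5.3/0.2) = 26.5 servings → $6.62.
black beans only: max(26/10, 5.3/2.9) = 2.6 servings → $2.08.
carrots + black beans with both tight: 2.333 servings and 1.667 servings → $1.92.
Cheapest feasible corner: $1.92.

$1.92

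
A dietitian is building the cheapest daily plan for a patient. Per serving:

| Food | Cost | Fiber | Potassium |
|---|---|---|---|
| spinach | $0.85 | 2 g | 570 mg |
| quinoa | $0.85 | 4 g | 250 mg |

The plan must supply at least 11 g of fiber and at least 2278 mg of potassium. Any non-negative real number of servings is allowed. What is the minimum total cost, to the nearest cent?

spinach only: max(11/2, 2278/570) = 5.5 servings → $4.67.
quinoa only: max(11/4, 2278/250) = 9.112 servings → $7.75.
spinach + quinoa with both tight: 3.574 servings and 0.9629 servings → $3.86.
The minimum over all feasible corners is $3.86.

$3.86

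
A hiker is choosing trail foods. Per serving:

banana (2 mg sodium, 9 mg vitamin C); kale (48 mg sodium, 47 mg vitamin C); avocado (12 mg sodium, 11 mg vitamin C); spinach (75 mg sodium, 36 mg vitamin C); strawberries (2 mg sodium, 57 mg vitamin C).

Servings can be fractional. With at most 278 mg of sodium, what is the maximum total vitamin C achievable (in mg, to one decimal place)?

Vitamin C per mg sodium: strawberries 28.5, banana 4.5, kale 0.9792, avocado 0.9167, spinach 0.48.
With no serving limits, spend the whole sodium allowance on strawberries: 278 mg / 2 mg × 57 mg = 7923.0 mg.

7923.0 mg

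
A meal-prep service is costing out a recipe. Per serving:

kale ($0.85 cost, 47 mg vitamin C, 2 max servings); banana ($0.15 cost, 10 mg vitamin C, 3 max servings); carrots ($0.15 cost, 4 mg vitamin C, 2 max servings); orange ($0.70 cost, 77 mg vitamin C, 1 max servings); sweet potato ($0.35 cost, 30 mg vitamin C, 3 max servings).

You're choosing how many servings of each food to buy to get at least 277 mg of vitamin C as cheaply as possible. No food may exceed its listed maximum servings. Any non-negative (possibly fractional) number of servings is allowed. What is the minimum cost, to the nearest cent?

Cost per mg of vitamin C: orange $0.0091, sweet potato $0.0117, banana $0.0150, kale $0.0181, carrots $0.0375.
Take 1 serving of orange: +77.0 mg vitamin C for $0.70 (total $0.70, still need 200.0 mg).
Take 3 servings of sweet potato: +90.0 mg vitamin C for $1.05 (total $1.75, still need 110.0 mg).
Take 3 servings of banana: +30.0 mg vitamin C for $0.45 (total $2.20, still need 80.0 mg).
Take 1.702 servings of kale: +80.0 mg vitamin C for $1.45 (total $3.65, still need 0.0 mg).
Filling from the cheapest source first is optimal under one linear minimum: $3.65.

$3.65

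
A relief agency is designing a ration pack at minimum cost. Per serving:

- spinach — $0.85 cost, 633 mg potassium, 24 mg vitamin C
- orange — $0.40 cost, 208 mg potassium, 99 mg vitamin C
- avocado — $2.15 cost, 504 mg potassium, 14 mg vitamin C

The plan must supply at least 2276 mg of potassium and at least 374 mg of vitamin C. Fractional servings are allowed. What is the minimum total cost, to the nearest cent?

Minimising a linear cost over {potassium ≥ 2276, vitamin C ≥ 374, servings ≥ 0} — the optimum is at a vertex, using one or two foods.
spinach only: max(2276/633, 374/24) = 15.58 servings → $13.25.
orange only: max(2276/208, 374/99) = 10.94 servings → $4.38.
avocado only: max(2276/504, 374/14) = 26.71 servings → $57.44.
spinach + orange with both tight: 2.558 servings and 3.158 servings → $3.44.
spinach + avocado: intersection lies outside the first quadrant.
orange + avocado with both tight: 3.334 servings and 3.14 servings → $8.08.
Cheapest feasible corner: $3.44.

$3.44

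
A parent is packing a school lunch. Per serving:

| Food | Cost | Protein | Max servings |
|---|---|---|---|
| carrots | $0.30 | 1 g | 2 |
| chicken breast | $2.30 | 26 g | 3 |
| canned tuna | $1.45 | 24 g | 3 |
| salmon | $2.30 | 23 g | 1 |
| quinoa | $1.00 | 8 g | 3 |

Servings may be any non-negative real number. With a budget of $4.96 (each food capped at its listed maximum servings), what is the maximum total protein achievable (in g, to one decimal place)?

Protein per dollar: canned tuna 16.55, chicken breast 11.3, salmon 10, quinoa 8, carrots 3.333.
Take 3 servings of canned tuna: spends $4.35, +72.0 g protein (running total 72.0 g).
Take 0.2652 servings of chicken breast: spends $0.61, +6.9 g protein (running total 78.9 g).
Filling greedily by protein-per-dollar is optimal for one linear limit, giving 78.9 g.

78.9 g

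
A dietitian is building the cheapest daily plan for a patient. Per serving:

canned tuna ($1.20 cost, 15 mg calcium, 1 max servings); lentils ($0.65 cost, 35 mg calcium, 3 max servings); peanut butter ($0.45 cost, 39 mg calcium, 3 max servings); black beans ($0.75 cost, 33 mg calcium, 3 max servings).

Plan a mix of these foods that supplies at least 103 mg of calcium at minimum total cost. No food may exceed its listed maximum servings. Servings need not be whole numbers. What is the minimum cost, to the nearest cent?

$1.19

Cost per mg of calcium: peanut butter $0.0115, lentils $0.0186, black beans $0.0227, canned tuna $0.0800.
Take 2.641 servings of peanut butter: +103.0 mg calcium for $1.19 (total $1.19, still need 0.0 mg).
Filling from the cheapest source first is optimal under one linear minimum: $1.19.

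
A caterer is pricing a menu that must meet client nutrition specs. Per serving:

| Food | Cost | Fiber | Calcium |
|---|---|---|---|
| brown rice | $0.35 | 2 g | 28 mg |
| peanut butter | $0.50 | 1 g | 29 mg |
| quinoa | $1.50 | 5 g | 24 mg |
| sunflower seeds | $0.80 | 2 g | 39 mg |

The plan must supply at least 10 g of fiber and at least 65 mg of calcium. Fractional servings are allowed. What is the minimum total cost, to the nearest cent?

$1.75

For a min-cost LP with two ≥-constraints, a basic feasible solution has at most two positive variables.
brown rice only: max(10/2, 65/28) = 5 servings → $1.75.
peanut butter only: max(10/1, 65/29) = 10 servings → $5.00.
quinoa only: max(10/5, 65/24) = 2.708 servings → $4.06.
sunflower seeds only: max(10/2, 65/39) = 5 servings → $4.00.
brown rice + peanut butter with both targets exact would need a negative amount; discard.
brown rice + quinoa with both tight: 0.9239 servings and 1.63 servings → $2.77.
brown rice + sunflower seeds: the both-tight solution has a negative serving — not a feasible corner.
peanut butter + quinoa with both tight: 0.7025 servings and 1.86 servings → $3.14.
peanut butter + sunflower seeds: the both-tight solution has a negative serving — not a feasible corner.
quinoa + sunflower seeds with both tight: 1.769 servings and 0.5782 servings → $3.12.
So the least-cost plan costs $1.75.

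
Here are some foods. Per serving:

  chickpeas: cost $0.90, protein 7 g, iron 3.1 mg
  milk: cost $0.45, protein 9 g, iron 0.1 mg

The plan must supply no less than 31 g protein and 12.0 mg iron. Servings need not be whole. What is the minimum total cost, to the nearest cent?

At the optimum either one food covers both requirements or two foods hit both targets exactly; no other combination can be cheaper.
chickpeas only: max(31/7, 12.0/3.1) = 4.429 servings → $3.99.
milk only: max(31/9, 12.0/0.1) = 120 servings → $54.00.
chickpeas + milk with both tight: 3.857 servings and 0.4449 servings → $3.67.
Cheapest feasible corner: $3.67.

$3.67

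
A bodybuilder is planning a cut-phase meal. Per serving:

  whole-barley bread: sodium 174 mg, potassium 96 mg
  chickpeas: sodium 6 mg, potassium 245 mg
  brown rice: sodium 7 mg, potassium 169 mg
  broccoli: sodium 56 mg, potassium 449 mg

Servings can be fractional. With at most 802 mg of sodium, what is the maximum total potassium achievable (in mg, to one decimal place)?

32748.3 mg

Potassium per mg sodium: chickpeas 40.83, brown rice 24.14, broccoli 8.018, whole-barley bread 0.5517.
With no serving limits, spend the whole sodium allowance on chickpeas: 802 mg / 6 mg × 245 mg = 32748.3 mg.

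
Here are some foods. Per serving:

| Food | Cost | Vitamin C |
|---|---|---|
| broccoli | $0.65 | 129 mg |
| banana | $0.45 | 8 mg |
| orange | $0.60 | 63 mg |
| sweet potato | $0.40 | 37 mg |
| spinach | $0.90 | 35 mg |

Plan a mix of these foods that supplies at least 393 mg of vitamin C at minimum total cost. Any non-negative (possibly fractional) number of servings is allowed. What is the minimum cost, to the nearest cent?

$1.98

Cost per mg of vitamin C: broccoli $0.0050, orange $0.0095, sweet potato $0.0108, spinach $0.0257, banana $0.0563.
With no serving limits, use only broccoli: 393 mg / 129 mg = 3.047 servings × $0.65 = $1.98.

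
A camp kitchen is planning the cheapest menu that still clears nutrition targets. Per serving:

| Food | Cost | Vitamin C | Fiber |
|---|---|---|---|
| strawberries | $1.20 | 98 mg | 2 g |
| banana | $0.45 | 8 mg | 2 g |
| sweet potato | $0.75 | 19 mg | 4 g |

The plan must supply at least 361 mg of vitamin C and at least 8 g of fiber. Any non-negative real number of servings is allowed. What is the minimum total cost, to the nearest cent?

$4.51

Check every corner: each single food scaled to meet both minima, and each pair solved so both constraints bind.
strawberries only: max(361/98, 8/2) = 4 servings → $4.80.
banana only: max(361/8, 8/2) = 45.12 servings → $20.31.
sweet potato only: max(361/19, 8/4) = 19 servings → $14.25.
strawberries + banana with both tight: 3.656 servings and 0.3444 servings → $4.54.
strawberries + sweet potato with both tight: 3.65 servings and 0.1751 servings → $4.51.
banana + sweet potato: intersection lies outside the first quadrant.
So the least-cost plan costs $4.51.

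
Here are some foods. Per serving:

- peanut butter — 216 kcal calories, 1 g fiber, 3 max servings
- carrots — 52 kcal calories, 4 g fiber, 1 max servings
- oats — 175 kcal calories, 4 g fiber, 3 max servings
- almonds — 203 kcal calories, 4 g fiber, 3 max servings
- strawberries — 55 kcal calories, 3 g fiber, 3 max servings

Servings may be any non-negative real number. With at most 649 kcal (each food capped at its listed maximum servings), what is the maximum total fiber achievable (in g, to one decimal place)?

Fiber per kcal: carrots 0.07692, strawberries 0.05455, oats 0.02286, almonds 0.0197, peanut butter 0.00463.
Take 1 serving of carrots: uses 52 kcal, +4.0 g fiber (running total 4.0 g).
Take 3 servings of strawberries: uses 165 kcal, +9.0 g fiber (running total 13.0 g).
Take 2.469 servings of oats: uses 432 kcal, +9.9 g fiber (running total 22.9 g).
Greedy by best ratio exhausts the calories allowance optimally: 22.9 g.

22.9 g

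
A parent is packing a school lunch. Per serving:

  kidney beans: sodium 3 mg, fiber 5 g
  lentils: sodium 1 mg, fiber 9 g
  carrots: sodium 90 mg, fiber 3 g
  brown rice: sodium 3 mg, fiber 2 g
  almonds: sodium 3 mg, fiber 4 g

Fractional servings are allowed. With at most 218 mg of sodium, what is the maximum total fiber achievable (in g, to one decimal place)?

1962.0 g

Fiber per mg sodium: lentils 9, kidney beans 1.667, almonds 1.333, brown rice 0.6667, carrots 0.03333.
With no serving limits, spend the whole sodium allowance on lentils: 218 mg / 1 mg × 9 g = 1962.0 g.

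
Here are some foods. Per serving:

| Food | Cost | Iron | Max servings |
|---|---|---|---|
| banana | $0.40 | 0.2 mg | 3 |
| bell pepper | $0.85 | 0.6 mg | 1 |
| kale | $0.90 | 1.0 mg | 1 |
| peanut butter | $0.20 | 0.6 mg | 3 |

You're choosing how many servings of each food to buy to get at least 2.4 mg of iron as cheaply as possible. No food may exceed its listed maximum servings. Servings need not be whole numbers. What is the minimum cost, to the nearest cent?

Cost per mg of iron: peanut butter $0.3333, kale $0.9000, bell pepper $1.4167, banana $2.0000.
Take 3 servings of peanut butter: +1.8 mg iron for $0.60 (total $0.60, still need 0.6 mg).
Take 0.6 servings of kale: +0.6 mg iron for $0.54 (total $1.14, still need 0.0 mg).
Filling from the cheapest source first is optimal under one linear minimum: $1.14.

$1.14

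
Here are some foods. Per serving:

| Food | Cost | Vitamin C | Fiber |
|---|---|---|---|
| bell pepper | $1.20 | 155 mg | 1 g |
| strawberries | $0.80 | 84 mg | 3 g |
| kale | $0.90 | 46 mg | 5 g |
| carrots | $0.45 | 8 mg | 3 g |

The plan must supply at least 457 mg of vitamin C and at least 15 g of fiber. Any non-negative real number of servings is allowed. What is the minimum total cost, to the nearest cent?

$4.27

Minimising a linear cost over {vitamin C ≥ 457, fiber ≥ 15, servings ≥ 0} — the optimum is at a vertex, using one or two foods.
bell pepper only: max(457/155, 15/1) = 15 servings → $18.00.
strawberries only: max(457/84, 15/3) = 5.44 servings → $4.35.
kale only: max(457/46, 15/5) = 9.935 servings → $8.94.
carrots only: max(457/8, 15/3) = 57.12 servings → $25.71.
bell pepper + strawberries with both tight: 0.2913 servings and 4.903 servings → $4.27.
bell pepper + kale with both tight: 2.188 servings and 2.562 servings → $4.93.
bell pepper + carrots with both tight: 2.737 servings and 4.088 servings → $5.12.
strawberries + kale: the both-tight solution has a negative serving — not a feasible corner.
strawberries + carrots: intersection lies outside the first quadrant.
kale + carrots: the both-tight solution has a negative serving — not a feasible corner.
So the least-cost plan costs $4.27.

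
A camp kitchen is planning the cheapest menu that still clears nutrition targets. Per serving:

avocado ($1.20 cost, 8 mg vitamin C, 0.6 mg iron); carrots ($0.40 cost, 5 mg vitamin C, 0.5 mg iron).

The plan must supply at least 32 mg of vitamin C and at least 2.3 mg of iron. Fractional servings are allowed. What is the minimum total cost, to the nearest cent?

avocado only: max(32/8, 2.3/0.6) = 4 servings → $4.80.
carrots only: max(32/5, 2.3/0.5) = 6.4 servings → $2.56.
avocado + carrots with both targets exact would need a negative amount; discard.
Cheapest feasible corner: $2.56.

$2.56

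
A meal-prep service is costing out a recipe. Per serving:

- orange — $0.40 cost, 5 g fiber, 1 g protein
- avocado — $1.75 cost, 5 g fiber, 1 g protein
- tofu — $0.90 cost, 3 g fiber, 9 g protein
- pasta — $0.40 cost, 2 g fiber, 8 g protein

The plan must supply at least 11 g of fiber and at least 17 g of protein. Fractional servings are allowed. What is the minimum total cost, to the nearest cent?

At the optimum either one food covers both requirements or two foods hit both targets exactly; no other combination can be cheaper.
orange only: max(11/5, 17/1) = 17 servings → $6.80.
avocado only: max(11/5, 17/1) = 17 servings → $29.75.
tofu only: max(11/3, 17/9) = 3.667 servings → $3.30.
pasta only: max(11/2, 17/8) = 5.5 servings → $2.20.
orange + avocado (both tight): parallel constraints — no distinct corner.
orange + tofu with both tight: 1.143 servings and 1.762 servings → $2.04.
orange + pasta with both tight: 1.421 servings and 1.947 servings → $1.35.
avocado + tofu with both tight: 1.143 servings and 1.762 servings → $3.59.
avocado + pasta with both tight: 1.421 servings and 1.947 servings → $3.27.
tofu + pasta with both targets exact would need a negative amount; discard.
So the least-cost plan costs $1.35.

$1.35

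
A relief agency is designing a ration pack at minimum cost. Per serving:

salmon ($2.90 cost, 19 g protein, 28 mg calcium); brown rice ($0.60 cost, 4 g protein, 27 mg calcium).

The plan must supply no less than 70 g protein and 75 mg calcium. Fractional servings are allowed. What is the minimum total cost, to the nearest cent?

$10.50

Check every corner: each single food scaled to meet both minima, and each pair solved so both constraints bind.
salmon only: max(70/19, 75/28) = 3.684 servings → $10.68.
brown rice only: max(70/4, 75/27) = 17.5 servings → $10.50.
salmon + brown rice: intersection lies outside the first quadrant.
The minimum over all feasible corners is $10.50.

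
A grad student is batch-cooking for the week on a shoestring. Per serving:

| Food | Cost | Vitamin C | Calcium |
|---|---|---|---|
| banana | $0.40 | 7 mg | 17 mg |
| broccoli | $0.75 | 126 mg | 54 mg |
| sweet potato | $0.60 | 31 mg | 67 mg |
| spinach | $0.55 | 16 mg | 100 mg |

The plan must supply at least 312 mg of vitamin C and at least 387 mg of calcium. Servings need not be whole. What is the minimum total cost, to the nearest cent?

$3.09

With two linear requirements the optimum uses one or two foods; enumerate the corners.
banana only: max(312/7, 387/17) = 44.57 servings → $17.83.
broccoli only: max(312/126, 387/54) = 7.167 servings → $5.38.
sweet potato only: max(312/31, 387/67) = 10.06 servings → $6.04.
spinach only: max(312/16, 387/100) = 19.5 servings → $10.72.
banana + broccoli with both tight: 18.09 servings and 1.471 servings → $8.34.
banana + sweet potato: the both-tight solution has a negative serving — not a feasible corner.
banana + spinach: the both-tight solution has a negative serving — not a feasible corner.
broccoli + sweet potato with both tight: 1.316 servings and 4.715 servings → $3.82.
broccoli + spinach with both tight: 2.131 servings and 2.719 servings → $3.09.
sweet potato + spinach: intersection lies outside the first quadrant.
So the least-cost plan costs $3.09.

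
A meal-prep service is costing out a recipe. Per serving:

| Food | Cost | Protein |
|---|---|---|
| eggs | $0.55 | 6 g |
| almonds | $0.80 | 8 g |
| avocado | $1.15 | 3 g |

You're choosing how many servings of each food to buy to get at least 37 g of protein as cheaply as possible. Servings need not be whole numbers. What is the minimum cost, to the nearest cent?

Cost per g of protein: eggs $0.0917, almonds $0.1000, avocado $0.3833.
With no serving limits, use only eggs: 37 g / 6 g = 6.167 servings × $0.55 = $3.39.

$3.39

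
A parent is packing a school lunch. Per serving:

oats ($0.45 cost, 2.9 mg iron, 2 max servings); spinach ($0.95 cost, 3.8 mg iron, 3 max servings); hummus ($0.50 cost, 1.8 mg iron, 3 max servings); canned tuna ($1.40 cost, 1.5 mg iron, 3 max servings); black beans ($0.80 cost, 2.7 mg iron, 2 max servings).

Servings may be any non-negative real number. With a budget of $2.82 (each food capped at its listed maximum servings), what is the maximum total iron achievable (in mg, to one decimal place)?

13.5 mg

Iron per dollar: oats 6.444, spinach 4, hummus 3.6, black beans 3.375, canned tuna 1.071.
Take 2 servings of oats: spends $0.90, +5.8 mg iron (running total 5.8 mg).
Take 2.021 servings of spinach: spends $1.92, +7.7 mg iron (running total 13.5 mg).
Greedy by best ratio exhausts the cost allowance optimally: 13.5 mg.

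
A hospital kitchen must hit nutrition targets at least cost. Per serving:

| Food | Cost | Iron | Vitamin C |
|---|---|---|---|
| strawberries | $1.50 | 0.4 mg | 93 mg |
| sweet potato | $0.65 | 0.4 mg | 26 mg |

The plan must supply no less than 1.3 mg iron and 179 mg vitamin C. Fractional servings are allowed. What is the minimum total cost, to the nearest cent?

A basic optimal solution has at most two foods positive. Try each food alone and each pair with both targets met exactly.
strawberries only: max(1.3/0.4, 179/93) = 3.25 servings → $4.88.
sweet potato only: max(1.3/0.4, 179/26) = 6.885 servings → $4.47.
strawberries + sweet potato with both tight: 1.41 servings and 1.84 servings → $3.31.
The minimum over all feasible corners is $3.31.

$3.31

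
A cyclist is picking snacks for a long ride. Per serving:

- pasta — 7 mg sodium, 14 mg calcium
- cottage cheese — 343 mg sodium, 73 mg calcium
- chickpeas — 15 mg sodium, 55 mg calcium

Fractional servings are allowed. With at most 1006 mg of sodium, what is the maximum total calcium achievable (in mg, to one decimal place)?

Calcium per mg sodium: chickpeas 3.667, pasta 2, cottage cheese 0.2128.
With no serving limits, spend the whole sodium allowance on chickpeas: 1006 mg / 15 mg × 55 mg = 3688.7 mg.

3688.7 mg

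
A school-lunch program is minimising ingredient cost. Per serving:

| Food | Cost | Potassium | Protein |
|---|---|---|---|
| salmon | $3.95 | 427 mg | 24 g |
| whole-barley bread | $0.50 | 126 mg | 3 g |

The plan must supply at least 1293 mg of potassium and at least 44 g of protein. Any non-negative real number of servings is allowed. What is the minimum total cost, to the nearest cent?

Two binding constraints pin down two serving amounts, so the optimal mix uses at most two foods. The candidates are each food alone (scaled to the tighter of potassium/protein) and each pair with both constraints tight.
salmon only: max(1293/427, 44/24) = 3.028 servings → $11.96.
whole-barley bread only: max(1293/126, 44/3) = 14.67 servings → $7.33.
salmon + whole-barley bread with both tight: 0.9552 servings and 7.025 servings → $7.29.
Cheapest feasible corner: $7.29.

$7.29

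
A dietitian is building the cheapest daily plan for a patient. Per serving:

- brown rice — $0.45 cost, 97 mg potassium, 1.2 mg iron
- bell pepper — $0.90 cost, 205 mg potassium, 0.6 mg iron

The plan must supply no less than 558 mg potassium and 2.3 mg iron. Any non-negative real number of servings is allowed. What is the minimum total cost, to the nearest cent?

$2.47

A basic optimal solution has at most two foods positive. Try each food alone and each pair with both targets met exactly.
brown rice only: max(558/97, 2.3/1.2) = 5.753 servings → $2.59.
bell pepper only: max(558/205, 2.3/0.6) = 3.833 servings → $3.45.
brown rice + bell pepper with both tight: 0.7279 servings and 2.378 servings → $2.47.
So the least-cost plan costs $2.47.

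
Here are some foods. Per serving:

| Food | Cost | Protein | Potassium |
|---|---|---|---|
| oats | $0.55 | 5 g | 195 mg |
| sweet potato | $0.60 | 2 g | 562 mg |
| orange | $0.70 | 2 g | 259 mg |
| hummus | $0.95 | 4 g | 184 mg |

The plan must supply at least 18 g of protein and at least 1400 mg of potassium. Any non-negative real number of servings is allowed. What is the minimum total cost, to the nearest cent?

$2.53

Two binding constraints pin down two serving amounts, so the optimal mix uses at most two foods. The candidates are each food alone (scaled to the tighter of protein/potassium) and each pair with both constraints tight.
oats only: max(18/5, 1400/195) = 7.179 servings → $3.95.
sweet potato only: max(18/2, 1400/562) = 9 servings → $5.40.
orange only: max(18/2, 1400/259) = 9 servings → $6.30.
hummus only: max(18/4, 1400/184) = 7.609 servings → $7.23.
oats + sweet potato with both tight: 3.023 servings and 1.442 servings → $2.53.
oats + orange with both tight: 2.057 servings and 3.856 servings → $3.83.
oats + hummus: intersection lies outside the first quadrant.
sweet potato + orange with both targets exact would need a negative amount; discard.
sweet potato + hummus with both tight: 1.217 servings and 3.891 servings → $4.43.
orange + hummus with both tight: 3.425 servings and 2.787 servings → $5.05.
The minimum over all feasible corners is $2.53.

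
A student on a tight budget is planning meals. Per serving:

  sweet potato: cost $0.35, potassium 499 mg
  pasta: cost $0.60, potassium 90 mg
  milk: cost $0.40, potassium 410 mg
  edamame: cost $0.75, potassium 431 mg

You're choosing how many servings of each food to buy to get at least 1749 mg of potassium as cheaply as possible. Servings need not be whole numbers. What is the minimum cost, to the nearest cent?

Cost per mg of potassium: sweet potato $0.0007, milk $0.0010, edamame $0.0017, pasta $0.0067.
With no serving limits, use only sweet potato: 1749 mg / 499 mg = 3.505 servings × $0.35 = $1.23.

$1.23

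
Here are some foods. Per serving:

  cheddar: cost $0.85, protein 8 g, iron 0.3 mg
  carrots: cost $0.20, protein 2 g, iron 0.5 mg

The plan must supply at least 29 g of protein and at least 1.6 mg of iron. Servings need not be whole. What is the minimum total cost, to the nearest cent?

$2.90

The cheapest plan sits at a corner of the feasible region — with two constraints it uses at most two foods.
cheddar only: max(29/8, 1.6/0.3) = 5.333 servings → $4.53.
carrots only: max(29/2, 1.6/0.5) = 14.5 servings → $2.90.
cheddar + carrots with both tight: 3.324 servings and 1.206 servings → $3.07.
Cheapest feasible corner: $2.90.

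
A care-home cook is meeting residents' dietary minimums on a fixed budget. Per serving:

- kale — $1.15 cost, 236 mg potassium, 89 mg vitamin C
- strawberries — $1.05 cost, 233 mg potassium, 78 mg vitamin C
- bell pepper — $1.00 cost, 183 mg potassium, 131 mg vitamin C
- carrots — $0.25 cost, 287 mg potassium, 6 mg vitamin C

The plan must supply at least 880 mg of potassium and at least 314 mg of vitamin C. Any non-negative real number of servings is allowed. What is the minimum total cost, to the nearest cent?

An LP optimum is at a vertex; with two nutrient constraints at most two foods are used. Check each candidate.
kale only: max(880/236, 314/89) = 3.729 servings → $4.29.
strawberries only: max(880/233, 314/78) = 4.026 servings → $4.23.
bell pepper only: max(880/183, 314/131) = 4.809 servings → $4.81.
carrots only: max(880/287, 314/6) = 52.33 servings → $13.08.
kale + strawberries with both tight: 1.942 servings and 1.81 servings → $4.13.
kale + bell pepper: intersection lies outside the first quadrant.
kale + carrots with both tight: 3.516 servings and 0.1747 servings → $4.09.
strawberries + bell pepper with both tight: 3.558 servings and 0.2783 servings → $4.01.
strawberries + carrots with both targets exact would need a negative amount; discard.
bell pepper + carrots with both tight: 2.324 servings and 1.584 servings → $2.72.
The minimum over all feasible corners is $2.72.

$2.72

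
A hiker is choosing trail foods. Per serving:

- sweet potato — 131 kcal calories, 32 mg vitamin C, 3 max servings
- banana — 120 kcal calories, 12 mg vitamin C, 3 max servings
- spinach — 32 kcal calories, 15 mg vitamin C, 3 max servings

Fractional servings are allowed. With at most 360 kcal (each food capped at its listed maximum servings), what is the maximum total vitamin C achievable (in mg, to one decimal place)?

Vitamin C per kcal: spinach 0.4688, sweet potato 0.2443, banana 0.1.
Take 3 servings of spinach: uses 96 kcal, +45.0 mg vitamin C (running total 45.0 mg).
Take 2.015 servings of sweet potato: uses 264 kcal, +64.5 mg vitamin C (running total 109.5 mg).
Greedy by best ratio exhausts the calories allowance optimally: 109.5 mg.

109.5 mg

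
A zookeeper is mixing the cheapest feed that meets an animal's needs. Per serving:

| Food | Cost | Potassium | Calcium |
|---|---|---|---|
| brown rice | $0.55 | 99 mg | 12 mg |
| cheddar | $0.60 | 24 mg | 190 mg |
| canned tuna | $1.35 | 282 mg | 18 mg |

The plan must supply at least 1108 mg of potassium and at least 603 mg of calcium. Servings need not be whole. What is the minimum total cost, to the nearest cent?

$6.67

For a min-cost LP with two ≥-constraints, a basic feasible solution has at most two positive variables.
brown rice only: max(1108/99, 603/12) = 50.25 servings → $27.64.
cheddar only: max(1108/24, 603/190) = 46.17 servings → $27.70.
canned tuna only: max(1108/282, 603/18) = 33.5 servings → $45.23.
brown rice + cheddar with both tight: 10.58 servings and 2.505 servings → $7.32.
brown rice + canned tuna with both targets exact would need a negative amount; discard.
cheddar + canned tuna with both tight: 2.824 servings and 3.689 servings → $6.67.
Cheapest feasible corner: $6.67.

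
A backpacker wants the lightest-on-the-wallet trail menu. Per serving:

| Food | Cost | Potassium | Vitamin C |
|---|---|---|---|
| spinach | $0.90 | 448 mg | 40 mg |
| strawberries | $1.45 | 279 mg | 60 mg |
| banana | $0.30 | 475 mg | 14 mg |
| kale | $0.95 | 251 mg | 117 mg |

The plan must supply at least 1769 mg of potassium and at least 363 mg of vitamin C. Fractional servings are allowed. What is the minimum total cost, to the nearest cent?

spinach only: max(1769/448, 363/40) = 9.075 servings → $8.17.
strawberries only: max(1769/279, 363/60) = 6.341 servings → $9.19.
banana only: max(1769/475, 363/14) = 25.93 servings → $7.78.
kale only: max(1769/251, 363/117) = 7.048 servings → $6.70.
spinach + strawberries with both tight: 0.3094 servings and 5.844 servings → $8.75.
spinach + banana with both targets exact would need a negative amount; discard.
spinach + kale with both tight: 2.734 servings and 2.168 servings → $4.52.
strawberries + banana with both tight: 6.004 servings and 0.1977 servings → $8.76.
strawberries + kale: the both-tight solution has a negative serving — not a feasible corner.
banana + kale with both tight: 2.225 servings and 2.836 servings → $3.36.
So the least-cost plan costs $3.36.

$3.36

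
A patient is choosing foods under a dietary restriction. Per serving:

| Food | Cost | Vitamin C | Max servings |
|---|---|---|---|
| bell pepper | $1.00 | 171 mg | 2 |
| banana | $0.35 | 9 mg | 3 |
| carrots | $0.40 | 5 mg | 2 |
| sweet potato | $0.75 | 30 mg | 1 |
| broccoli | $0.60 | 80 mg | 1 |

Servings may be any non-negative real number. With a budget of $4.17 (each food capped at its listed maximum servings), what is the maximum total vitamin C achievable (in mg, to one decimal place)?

473.1 mg

Vitamin C per dollar: bell pepper 171, broccoli 133.3, sweet potato 40, banana 25.71, carrots 12.5.
Take 2 servings of bell pepper: spends $2.00, +342.0 mg vitamin C (running total 342.0 mg).
Take 1 serving of broccoli: spends $0.60, +80.0 mg vitamin C (running total 422.0 mg).
Take 1 serving of sweet potato: spends $0.75, +30.0 mg vitamin C (running total 452.0 mg).
Take 2.343 servings of banana: spends $0.82, +21.1 mg vitamin C (running total 473.1 mg).
Filling greedily by vitamin C-per-dollar is optimal for one linear limit, giving 473.1 mg.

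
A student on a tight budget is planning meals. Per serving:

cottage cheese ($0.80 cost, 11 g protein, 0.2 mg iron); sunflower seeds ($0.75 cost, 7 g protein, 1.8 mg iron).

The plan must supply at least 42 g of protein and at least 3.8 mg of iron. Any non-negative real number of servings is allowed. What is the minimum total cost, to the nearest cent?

$3.49

With two linear requirements the optimum uses one or two foods; enumerate the corners.
cottage cheese only: max(42/11, 3.8/0.2) = 19 servings → $15.20.
sunflower seeds only: max(42/7, 3.8/1.8) = 6 servings → $4.50.
cottage cheese + sunflower seeds with both tight: 2.663 servings and 1.815 servings → $3.49.
The minimum over all feasible corners is $3.49.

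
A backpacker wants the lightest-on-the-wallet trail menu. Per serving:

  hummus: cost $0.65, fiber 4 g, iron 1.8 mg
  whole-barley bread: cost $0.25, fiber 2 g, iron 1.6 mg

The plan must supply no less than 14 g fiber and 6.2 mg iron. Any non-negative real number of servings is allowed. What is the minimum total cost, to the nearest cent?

$1.75

At the optimum either one food covers both requirements or two foods hit both targets exactly; no other combination can be cheaper.
hummus only: max(14/4, 6.2/1.8) = 3.5 servings → $2.27.
whole-barley bread only: max(14/2, 6.2/1.6) = 7 servings → $1.75.
hummus + whole-barley bread: intersection lies outside the first quadrant.
The minimum over all feasible corners is $1.75.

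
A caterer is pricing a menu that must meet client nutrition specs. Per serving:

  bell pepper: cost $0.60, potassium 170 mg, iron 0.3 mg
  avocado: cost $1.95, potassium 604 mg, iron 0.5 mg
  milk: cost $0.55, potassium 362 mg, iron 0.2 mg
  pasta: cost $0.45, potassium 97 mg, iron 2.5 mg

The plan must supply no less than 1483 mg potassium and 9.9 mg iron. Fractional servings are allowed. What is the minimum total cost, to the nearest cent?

bell pepper only: max(1483/170, 9.9/0.3) = 33 servings → $19.80.
avocado only: max(1483/604, 9.9/0.5) = 19.8 servings → $38.61.
milk only: max(1483/362, 9.9/0.2) = 49.5 servings → $27.23.
pasta only: max(1483/97, 9.9/2.5) = 15.29 servings → $6.88.
bell pepper + avocado: the both-tight solution has a negative serving — not a feasible corner.
bell pepper + milk: the both-tight solution has a negative serving — not a feasible corner.
bell pepper + pasta with both tight: 6.939 servings and 3.127 servings → $5.57.
avocado + milk: intersection lies outside the first quadrant.
avocado + pasta with both tight: 1.88 servings and 3.584 servings → $5.28.
milk + pasta with both tight: 3.102 servings and 3.712 servings → $3.38.
So the least-cost plan costs $3.38.

$3.38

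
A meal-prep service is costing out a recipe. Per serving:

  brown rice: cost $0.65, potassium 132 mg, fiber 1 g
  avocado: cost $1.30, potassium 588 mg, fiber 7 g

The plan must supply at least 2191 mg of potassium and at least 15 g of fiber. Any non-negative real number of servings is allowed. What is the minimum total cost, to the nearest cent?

$4.84

brown rice only: max(2191/132, 15/1) = 16.6 servings → $10.79.
avocado only: max(2191/588, 15/7) = 3.726 servings → $4.84.
brown rice + avocado with both targets exact would need a negative amount; discard.
So the least-cost plan costs $4.84.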